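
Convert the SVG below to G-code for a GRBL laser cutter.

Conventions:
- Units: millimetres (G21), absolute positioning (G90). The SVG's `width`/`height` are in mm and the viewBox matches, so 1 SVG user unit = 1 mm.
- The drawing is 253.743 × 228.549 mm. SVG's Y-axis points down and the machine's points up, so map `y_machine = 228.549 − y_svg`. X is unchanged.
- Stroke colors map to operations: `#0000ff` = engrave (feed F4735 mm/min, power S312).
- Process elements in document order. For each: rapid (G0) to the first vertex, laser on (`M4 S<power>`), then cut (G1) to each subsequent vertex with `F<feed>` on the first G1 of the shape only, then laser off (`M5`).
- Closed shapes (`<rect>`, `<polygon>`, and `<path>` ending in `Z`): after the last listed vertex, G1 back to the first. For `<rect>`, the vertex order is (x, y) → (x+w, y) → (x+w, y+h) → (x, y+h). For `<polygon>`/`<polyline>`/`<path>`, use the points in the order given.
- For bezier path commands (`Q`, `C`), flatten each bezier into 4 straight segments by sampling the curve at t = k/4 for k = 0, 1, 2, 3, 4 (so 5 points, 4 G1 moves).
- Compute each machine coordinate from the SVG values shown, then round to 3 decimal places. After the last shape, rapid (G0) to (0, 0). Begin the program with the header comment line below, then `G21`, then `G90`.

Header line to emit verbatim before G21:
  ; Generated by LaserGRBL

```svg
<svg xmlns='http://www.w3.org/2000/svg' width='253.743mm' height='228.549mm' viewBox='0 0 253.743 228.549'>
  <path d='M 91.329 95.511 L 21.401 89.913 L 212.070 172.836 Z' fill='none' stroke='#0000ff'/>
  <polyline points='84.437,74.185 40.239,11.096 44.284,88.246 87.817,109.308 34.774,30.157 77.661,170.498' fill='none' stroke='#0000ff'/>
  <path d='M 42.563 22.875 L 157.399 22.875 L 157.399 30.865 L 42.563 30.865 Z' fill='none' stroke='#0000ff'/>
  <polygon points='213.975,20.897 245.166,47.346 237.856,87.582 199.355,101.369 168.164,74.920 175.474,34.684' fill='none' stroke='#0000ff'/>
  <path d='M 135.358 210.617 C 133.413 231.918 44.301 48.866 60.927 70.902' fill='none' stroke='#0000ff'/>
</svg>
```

1 u = 1 mm; y_m = 228.549 − y.

[1] `<path>` closed polygon, #0000ff→engrave S312 F4735: (91.329,133.038) → (21.401,138.636) → (212.070,55.713) → (91.329,133.038) (closed)

[2] `<polyline>` open polyline, #0000ff→engrave S312 F4735: (84.437,154.364) → (40.239,217.453) → (44.284,140.303) → (87.817,119.241) → (34.774,198.392) → (77.661,58.051)

[3] `<path>` rectangle, #0000ff→engrave S312 F4735: (42.563,205.674) → (157.399,205.674) → (157.399,197.684) → (42.563,197.684) → (42.563,205.674) (closed)

[4] `<polygon>` regular polygon, #0000ff→engrave S312 F4735: (213.975,207.652) → (245.166,181.203) → (237.856,140.967) → (199.355,127.180) → (168.164,153.629) → (175.474,193.865) → (213.975,207.652) (closed)

[5] `<path>` cubic bezier, #0000ff→engrave S312 F4735: (135.358,17.932) → (120.570,33.875) → (91.178,88.065) → (65.269,142.118) → (60.927,157.647)

; Generated by LaserGRBL
G21
G90
G0 X91.329 Y133.038
M4 S312
G1 X21.401 Y138.636 F4735
G1 X212.070 Y55.713
G1 X91.329 Y133.038
M5
G0 X84.437 Y154.364
M4 S312
G1 X40.239 Y217.453 F4735
G1 X44.284 Y140.303
G1 X87.817 Y119.241
G1 X34.774 Y198.392
G1 X77.661 Y58.051
M5
G0 X42.563 Y205.674
M4 S312
G1 X157.399 Y205.674 F4735
G1 X157.399 Y197.684
G1 X42.563 Y197.684
G1 X42.563 Y205.674
M5
G0 X213.975 Y207.652
M4 S312
G1 X245.166 Y181.203 F4735
G1 X237.856 Y140.967
G1 X199.355 Y127.180
G1 X168.164 Y153.629
G1 X175.474 Y193.865
G1 X213.975 Y207.652
M5
G0 X135.358 Y17.932
M4 S312
G1 X120.570 Y33.875 F4735
G1 X91.178 Y88.065
G1 X65.269 Y142.118
G1 X60.927 Y157.647
M5
G0 X0.000 Y0.000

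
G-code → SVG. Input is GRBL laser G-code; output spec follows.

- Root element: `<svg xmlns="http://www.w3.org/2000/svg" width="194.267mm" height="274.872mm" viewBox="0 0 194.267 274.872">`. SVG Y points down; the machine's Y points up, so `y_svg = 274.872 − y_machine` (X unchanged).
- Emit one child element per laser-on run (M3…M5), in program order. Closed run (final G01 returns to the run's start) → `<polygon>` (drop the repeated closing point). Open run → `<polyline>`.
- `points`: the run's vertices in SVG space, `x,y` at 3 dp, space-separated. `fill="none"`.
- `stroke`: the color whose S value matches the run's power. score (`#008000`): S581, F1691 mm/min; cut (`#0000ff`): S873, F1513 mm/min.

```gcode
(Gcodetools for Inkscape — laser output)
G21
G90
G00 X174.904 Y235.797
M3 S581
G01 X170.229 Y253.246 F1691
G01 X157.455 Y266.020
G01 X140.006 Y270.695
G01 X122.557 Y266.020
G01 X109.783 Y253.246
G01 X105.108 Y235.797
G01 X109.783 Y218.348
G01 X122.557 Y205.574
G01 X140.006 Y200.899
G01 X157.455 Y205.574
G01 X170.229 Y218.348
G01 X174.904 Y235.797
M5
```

<svg xmlns="http://www.w3.org/2000/svg" width="194.267mm" height="274.872mm" viewBox="0 0 194.267 274.872">
  <polygon points="174.904,39.075 170.229,21.626 157.455,8.852 140.006,4.177 122.557,8.852 109.783,21.626 105.108,39.075 109.783,56.524 122.557,69.298 140.006,73.973 157.455,69.298 170.229,56.524" fill="none" stroke="#008000"/>
</svg>

y_svg = 274.872 − y_m. Every run uses S581, so all elements get stroke `#008000` (score).

[1] closed run; points: 174.904,39.075 170.229,21.626 157.455,8.852 140.006,4.177 122.557,8.852 109.783,21.626 105.108,39.075 109.783,56.524 122.557,69.298 140.006,73.973 157.455,69.298 170.229,56.524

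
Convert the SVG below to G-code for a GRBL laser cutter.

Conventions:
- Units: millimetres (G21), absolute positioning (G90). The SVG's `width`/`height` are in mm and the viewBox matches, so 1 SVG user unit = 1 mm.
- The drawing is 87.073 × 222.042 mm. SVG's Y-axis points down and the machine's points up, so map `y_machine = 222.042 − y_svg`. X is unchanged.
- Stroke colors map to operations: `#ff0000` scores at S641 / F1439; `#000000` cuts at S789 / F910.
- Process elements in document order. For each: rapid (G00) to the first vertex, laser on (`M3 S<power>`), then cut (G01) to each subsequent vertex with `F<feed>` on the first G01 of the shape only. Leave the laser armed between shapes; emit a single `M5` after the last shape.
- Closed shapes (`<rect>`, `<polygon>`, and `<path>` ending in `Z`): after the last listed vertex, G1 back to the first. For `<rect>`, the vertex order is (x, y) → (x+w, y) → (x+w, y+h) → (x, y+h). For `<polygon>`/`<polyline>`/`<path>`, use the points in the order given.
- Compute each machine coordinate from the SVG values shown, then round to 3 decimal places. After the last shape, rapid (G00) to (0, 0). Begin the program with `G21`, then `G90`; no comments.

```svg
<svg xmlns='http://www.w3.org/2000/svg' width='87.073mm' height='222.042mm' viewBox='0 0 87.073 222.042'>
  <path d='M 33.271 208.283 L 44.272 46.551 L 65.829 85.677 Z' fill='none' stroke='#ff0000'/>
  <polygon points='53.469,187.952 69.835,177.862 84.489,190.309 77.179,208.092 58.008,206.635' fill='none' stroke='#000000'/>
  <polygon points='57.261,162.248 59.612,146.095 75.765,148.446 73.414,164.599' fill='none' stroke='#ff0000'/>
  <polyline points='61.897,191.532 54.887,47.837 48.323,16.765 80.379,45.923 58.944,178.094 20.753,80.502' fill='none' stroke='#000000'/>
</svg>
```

1 u = 1 mm; y_m = 222.042 − y.

[1] `<path>` closed polygon, #ff0000→score S641 F1439: (33.271,13.759) → (44.272,175.491) → (65.829,136.365) → (33.271,13.759) (closed)

[2] `<polygon>` regular polygon, #000000→cut S789 F910: (53.469,34.090) → (69.835,44.180) → (84.489,31.733) → (77.179,13.950) → (58.008,15.407) → (53.469,34.090) (closed)

[3] `<polygon>` regular polygon, #ff0000→score S641 F1439: (57.261,59.794) → (59.612,75.947) → (75.765,73.596) → (73.414,57.443) → (57.261,59.794) (closed)

[4] `<polyline>` open polyline, #000000→cut S789 F910: (61.897,30.510) → (54.887,174.205) → (48.323,205.277) → (80.379,176.119) → (58.944,43.948) → (20.753,141.540)

G21
G90
G00 X33.271 Y13.759
M3 S641
G01 X44.272 Y175.491 F1439
G01 X65.829 Y136.365
G01 X33.271 Y13.759
G00 X53.469 Y34.090
M3 S789
G01 X69.835 Y44.180 F910
G01 X84.489 Y31.733
G01 X77.179 Y13.950
G01 X58.008 Y15.407
G01 X53.469 Y34.090
G00 X57.261 Y59.794
M3 S641
G01 X59.612 Y75.947 F1439
G01 X75.765 Y73.596
G01 X73.414 Y57.443
G01 X57.261 Y59.794
G00 X61.897 Y30.510
M3 S789
G01 X54.887 Y174.205 F910
G01 X48.323 Y205.277
G01 X80.379 Y176.119
G01 X58.944 Y43.948
G01 X20.753 Y141.540
M5
G00 X0.000 Y0.000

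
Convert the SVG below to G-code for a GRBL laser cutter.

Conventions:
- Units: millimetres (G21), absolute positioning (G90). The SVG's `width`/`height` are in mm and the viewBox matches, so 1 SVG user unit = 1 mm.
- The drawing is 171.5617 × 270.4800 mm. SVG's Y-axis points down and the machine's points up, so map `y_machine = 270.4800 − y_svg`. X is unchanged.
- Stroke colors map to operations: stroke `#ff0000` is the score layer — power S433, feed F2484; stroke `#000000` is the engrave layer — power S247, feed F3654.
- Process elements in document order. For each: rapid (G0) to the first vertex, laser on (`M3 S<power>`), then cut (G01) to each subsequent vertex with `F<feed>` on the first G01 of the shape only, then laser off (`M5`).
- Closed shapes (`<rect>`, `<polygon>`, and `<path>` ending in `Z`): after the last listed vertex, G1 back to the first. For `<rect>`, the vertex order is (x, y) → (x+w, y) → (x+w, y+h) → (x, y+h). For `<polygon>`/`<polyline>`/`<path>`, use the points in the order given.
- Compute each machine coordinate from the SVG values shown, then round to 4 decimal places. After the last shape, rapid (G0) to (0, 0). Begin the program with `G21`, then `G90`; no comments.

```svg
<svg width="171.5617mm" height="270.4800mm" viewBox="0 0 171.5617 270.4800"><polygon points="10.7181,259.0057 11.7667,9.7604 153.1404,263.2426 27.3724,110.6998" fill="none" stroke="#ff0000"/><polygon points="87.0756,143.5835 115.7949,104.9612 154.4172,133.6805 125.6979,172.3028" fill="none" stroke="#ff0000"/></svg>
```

Since the viewBox matches the mm dimensions, user units are millimetres directly. The only transform is the Y-flip y_m = 270.4800 − y_svg.

Shape 1 is a closed polygon drawn with `<polygon>`. Its stroke #ff0000 means score at S433, F2484. After flipping Y the toolpath is (10.7181,11.4743) → (11.7667,260.7196) → (153.1404,7.2374) → (27.3724,159.7802) → (10.7181,11.4743), returning to the start.

Shape 2 is a regular polygon drawn with `<polygon>`. Its stroke #ff0000 means score at S433, F2484. After flipping Y the toolpath is (87.0756,126.8965) → (115.7949,165.5188) → (154.4172,136.7995) → (125.6979,98.1772) → (87.0756,126.8965), returning to the start.

G21
G90
G0 X10.7181 Y11.4743
M3 S433
G01 X11.7667 Y260.7196 F2484
G01 X153.1404 Y7.2374
G01 X27.3724 Y159.7802
G01 X10.7181 Y11.4743
M5
G0 X87.0756 Y126.8965
M3 S433
G01 X115.7949 Y165.5188 F2484
G01 X154.4172 Y136.7995
G01 X125.6979 Y98.1772
G01 X87.0756 Y126.8965
M5
G0 X0.0000 Y0.0000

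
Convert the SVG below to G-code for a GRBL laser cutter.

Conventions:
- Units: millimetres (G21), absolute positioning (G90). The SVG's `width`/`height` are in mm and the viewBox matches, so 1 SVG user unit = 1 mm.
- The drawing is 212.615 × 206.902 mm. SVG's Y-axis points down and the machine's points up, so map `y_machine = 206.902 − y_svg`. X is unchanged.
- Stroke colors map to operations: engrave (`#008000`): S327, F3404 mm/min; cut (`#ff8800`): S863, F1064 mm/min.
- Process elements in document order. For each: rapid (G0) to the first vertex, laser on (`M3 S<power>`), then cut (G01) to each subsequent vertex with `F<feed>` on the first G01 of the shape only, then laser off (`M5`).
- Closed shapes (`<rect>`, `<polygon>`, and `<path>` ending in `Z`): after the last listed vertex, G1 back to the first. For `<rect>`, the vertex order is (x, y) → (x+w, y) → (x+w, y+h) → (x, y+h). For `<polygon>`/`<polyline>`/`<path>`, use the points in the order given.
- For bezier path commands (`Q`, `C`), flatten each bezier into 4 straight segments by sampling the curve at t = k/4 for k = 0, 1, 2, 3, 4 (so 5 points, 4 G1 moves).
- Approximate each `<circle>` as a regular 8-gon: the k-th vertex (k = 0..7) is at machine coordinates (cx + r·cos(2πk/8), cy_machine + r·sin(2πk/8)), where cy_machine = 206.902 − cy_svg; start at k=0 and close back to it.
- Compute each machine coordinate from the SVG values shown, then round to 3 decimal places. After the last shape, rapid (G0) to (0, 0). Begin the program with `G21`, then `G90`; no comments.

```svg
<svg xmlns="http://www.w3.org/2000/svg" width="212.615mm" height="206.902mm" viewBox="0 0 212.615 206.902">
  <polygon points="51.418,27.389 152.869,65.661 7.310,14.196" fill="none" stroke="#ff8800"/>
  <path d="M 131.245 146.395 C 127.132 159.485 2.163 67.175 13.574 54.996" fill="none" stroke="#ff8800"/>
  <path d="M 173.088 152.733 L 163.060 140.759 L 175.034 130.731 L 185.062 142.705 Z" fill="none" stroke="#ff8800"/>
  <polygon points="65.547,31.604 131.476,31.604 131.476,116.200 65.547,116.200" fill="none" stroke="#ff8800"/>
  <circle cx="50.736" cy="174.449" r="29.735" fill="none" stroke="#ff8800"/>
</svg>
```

G21
G90
G0 X51.418 Y179.513
M3 S863
G01 X152.869 Y141.241 F1064
G01 X7.310 Y192.706
G01 X51.418 Y179.513
M5
G0 X131.245 Y60.507
M3 S863
G01 X109.519 Y67.553 F1064
G01 X66.588 Y96.731
G01 X26.568 Y130.646
G01 X13.574 Y151.906
M5
G0 X173.088 Y54.169
M3 S863
G01 X163.060 Y66.143 F1064
G01 X175.034 Y76.171
G01 X185.062 Y64.197
G01 X173.088 Y54.169
M5
G0 X65.547 Y175.298
M3 S863
G01 X131.476 Y175.298 F1064
G01 X131.476 Y90.702
G01 X65.547 Y90.702
G01 X65.547 Y175.298
M5
G0 X80.471 Y32.453
M3 S863
G01 X71.762 Y53.479 F1064
G01 X50.736 Y62.188
G01 X29.710 Y53.479
G01 X21.001 Y32.453
G01 X29.710 Y11.427
G01 X50.736 Y2.718
G01 X71.762 Y11.427
G01 X80.471 Y32.453
M5
G0 X0.000 Y0.000

1 u = 1 mm; y_m = 206.902 − y.

[1] `<polygon>` closed polygon, #ff8800→cut S863 F1064: (51.418,179.513) → (152.869,141.241) → (7.310,192.706) → (51.418,179.513) (closed)

[2] `<path>` cubic bezier, #ff8800→cut S863 F1064: (131.245,60.507) → (109.519,67.553) → (66.588,96.731) → (26.568,130.646) → (13.574,151.906)

[3] `<path>` regular polygon, #ff8800→cut S863 F1064: (173.088,54.169) → (163.060,66.143) → (175.034,76.171) → (185.062,64.197) → (173.088,54.169) (closed)

[4] `<polygon>` rectangle, #ff8800→cut S863 F1064: (65.547,175.298) → (131.476,175.298) → (131.476,90.702) → (65.547,90.702) → (65.547,175.298) (closed)

[5] `<circle>` circle, #ff8800→cut S863 F1064: (80.471,32.453) → (71.762,53.479) → (50.736,62.188) → (29.710,53.479) → (21.001,32.453) → (29.710,11.427) → (50.736,2.718) → (71.762,11.427) → (80.471,32.453) (closed)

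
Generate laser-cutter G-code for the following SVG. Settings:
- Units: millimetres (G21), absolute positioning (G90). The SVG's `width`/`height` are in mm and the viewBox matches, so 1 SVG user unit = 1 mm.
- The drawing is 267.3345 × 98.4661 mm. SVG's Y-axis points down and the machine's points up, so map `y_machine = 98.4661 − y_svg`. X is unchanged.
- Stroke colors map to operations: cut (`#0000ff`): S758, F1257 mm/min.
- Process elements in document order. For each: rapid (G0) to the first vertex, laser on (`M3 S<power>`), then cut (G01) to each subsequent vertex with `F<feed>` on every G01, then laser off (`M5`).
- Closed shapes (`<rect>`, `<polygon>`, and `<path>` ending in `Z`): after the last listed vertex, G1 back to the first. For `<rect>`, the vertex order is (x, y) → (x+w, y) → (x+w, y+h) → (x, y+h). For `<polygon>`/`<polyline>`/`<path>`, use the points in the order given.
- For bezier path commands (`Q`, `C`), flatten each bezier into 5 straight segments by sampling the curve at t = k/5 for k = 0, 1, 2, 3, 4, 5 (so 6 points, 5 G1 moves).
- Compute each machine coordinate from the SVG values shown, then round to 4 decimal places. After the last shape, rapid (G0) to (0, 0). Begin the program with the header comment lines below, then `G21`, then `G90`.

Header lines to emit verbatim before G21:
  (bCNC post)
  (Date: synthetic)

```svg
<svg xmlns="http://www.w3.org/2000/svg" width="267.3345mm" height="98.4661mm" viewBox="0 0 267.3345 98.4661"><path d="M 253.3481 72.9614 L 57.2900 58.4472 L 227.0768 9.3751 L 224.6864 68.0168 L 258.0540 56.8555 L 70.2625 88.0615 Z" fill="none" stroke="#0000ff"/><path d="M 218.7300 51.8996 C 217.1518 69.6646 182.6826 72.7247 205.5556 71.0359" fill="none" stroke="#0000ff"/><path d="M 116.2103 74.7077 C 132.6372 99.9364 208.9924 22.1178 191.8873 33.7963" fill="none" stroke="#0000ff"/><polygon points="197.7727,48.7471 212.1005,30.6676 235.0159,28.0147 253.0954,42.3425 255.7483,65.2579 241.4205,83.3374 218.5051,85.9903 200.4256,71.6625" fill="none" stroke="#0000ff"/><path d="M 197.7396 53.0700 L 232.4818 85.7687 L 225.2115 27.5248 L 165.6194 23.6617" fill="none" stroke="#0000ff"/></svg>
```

1 u = 1 mm; y_m = 98.4661 − y.

[1] `<path>` closed polygon, #0000ff→cut S758 F1257: (253.3481,25.5047) → (57.2900,40.0189) → (227.0768,89.0910) → (224.6864,30.4493) → (258.0540,41.6106) → (70.2625,10.4046) → (253.3481,25.5047) (closed)

[2] `<path>` cubic bezier, #0000ff→cut S758 F1257: (218.7300,46.5665) → (214.5580,37.5924) → (206.8234,31.6697) → (199.8573,28.3203) → (197.9910,27.0664) → (205.5556,27.4302)

[3] `<path>` cubic bezier, #0000ff→cut S758 F1257: (116.2103,23.7584) → (132.0307,19.4465) → (154.8713,30.6238) → (177.3693,48.0482) → (192.1622,62.4776) → (191.8873,64.6698)

[4] `<polygon>` regular polygon, #0000ff→cut S758 F1257: (197.7727,49.7190) → (212.1005,67.7985) → (235.0159,70.4514) → (253.0954,56.1236) → (255.7483,33.2082) → (241.4205,15.1287) → (218.5051,12.4758) → (200.4256,26.8036) → (197.7727,49.7190) (closed)

[5] `<path>` open polyline, #0000ff→cut S758 F1257: (197.7396,45.3961) → (232.4818,12.6974) → (225.2115,70.9413) → (165.6194,74.8044)

(bCNC post)
(Date: synthetic)
G21
G90
G0 X253.3481 Y25.5047
M3 S758
G01 X57.2900 Y40.0189 F1257
G01 X227.0768 Y89.0910 F1257
G01 X224.6864 Y30.4493 F1257
G01 X258.0540 Y41.6106 F1257
G01 X70.2625 Y10.4046 F1257
G01 X253.3481 Y25.5047 F1257
M5
G0 X218.7300 Y46.5665
M3 S758
G01 X214.5580 Y37.5924 F1257
G01 X206.8234 Y31.6697 F1257
G01 X199.8573 Y28.3203 F1257
G01 X197.9910 Y27.0664 F1257
G01 X205.5556 Y27.4302 F1257
M5
G0 X116.2103 Y23.7584
M3 S758
G01 X132.0307 Y19.4465 F1257
G01 X154.8713 Y30.6238 F1257
G01 X177.3693 Y48.0482 F1257
G01 X192.1622 Y62.4776 F1257
G01 X191.8873 Y64.6698 F1257
M5
G0 X197.7727 Y49.7190
M3 S758
G01 X212.1005 Y67.7985 F1257
G01 X235.0159 Y70.4514 F1257
G01 X253.0954 Y56.1236 F1257
G01 X255.7483 Y33.2082 F1257
G01 X241.4205 Y15.1287 F1257
G01 X218.5051 Y12.4758 F1257
G01 X200.4256 Y26.8036 F1257
G01 X197.7727 Y49.7190 F1257
M5
G0 X197.7396 Y45.3961
M3 S758
G01 X232.4818 Y12.6974 F1257
G01 X225.2115 Y70.9413 F1257
G01 X165.6194 Y74.8044 F1257
M5
G0 X0.0000 Y0.0000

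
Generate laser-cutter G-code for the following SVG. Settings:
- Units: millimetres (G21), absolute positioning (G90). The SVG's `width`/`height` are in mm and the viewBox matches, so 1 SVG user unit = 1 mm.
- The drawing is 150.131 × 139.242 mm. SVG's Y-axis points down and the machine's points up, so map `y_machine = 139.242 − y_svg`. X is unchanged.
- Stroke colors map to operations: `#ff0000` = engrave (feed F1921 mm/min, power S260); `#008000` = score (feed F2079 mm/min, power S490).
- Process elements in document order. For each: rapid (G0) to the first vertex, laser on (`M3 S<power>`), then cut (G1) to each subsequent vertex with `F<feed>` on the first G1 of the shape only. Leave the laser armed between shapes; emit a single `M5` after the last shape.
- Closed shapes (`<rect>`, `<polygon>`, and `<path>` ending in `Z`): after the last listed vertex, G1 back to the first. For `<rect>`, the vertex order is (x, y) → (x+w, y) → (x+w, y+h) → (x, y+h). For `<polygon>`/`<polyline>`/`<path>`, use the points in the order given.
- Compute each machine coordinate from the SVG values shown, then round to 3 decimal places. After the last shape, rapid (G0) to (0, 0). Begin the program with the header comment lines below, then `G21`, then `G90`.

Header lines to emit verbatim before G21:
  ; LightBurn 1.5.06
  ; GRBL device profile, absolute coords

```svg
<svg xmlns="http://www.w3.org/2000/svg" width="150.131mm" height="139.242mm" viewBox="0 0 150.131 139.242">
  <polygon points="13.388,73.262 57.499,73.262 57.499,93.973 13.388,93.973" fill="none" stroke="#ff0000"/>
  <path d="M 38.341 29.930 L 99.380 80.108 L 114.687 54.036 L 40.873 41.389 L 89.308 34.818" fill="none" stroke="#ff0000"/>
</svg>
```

1 u = 1 mm; y_m = 139.242 − y.

[1] `<polygon>` rectangle, #ff0000→engrave S260 F1921: (13.388,65.980) → (57.499,65.980) → (57.499,45.269) → (13.388,45.269) → (13.388,65.980) (closed)

[2] `<path>` open polyline, #ff0000→engrave S260 F1921: (38.341,109.312) → (99.380,59.134) → (114.687,85.206) → (40.873,97.853) → (89.308,104.424)

; LightBurn 1.5.06
; GRBL device profile, absolute coords
G21
G90
G0 X13.388 Y65.980
M3 S260
G1 X57.499 Y65.980 F1921
G1 X57.499 Y45.269
G1 X13.388 Y45.269
G1 X13.388 Y65.980
G0 X38.341 Y109.312
M3 S260
G1 X99.380 Y59.134 F1921
G1 X114.687 Y85.206
G1 X40.873 Y97.853
G1 X89.308 Y104.424
M5
G0 X0.000 Y0.000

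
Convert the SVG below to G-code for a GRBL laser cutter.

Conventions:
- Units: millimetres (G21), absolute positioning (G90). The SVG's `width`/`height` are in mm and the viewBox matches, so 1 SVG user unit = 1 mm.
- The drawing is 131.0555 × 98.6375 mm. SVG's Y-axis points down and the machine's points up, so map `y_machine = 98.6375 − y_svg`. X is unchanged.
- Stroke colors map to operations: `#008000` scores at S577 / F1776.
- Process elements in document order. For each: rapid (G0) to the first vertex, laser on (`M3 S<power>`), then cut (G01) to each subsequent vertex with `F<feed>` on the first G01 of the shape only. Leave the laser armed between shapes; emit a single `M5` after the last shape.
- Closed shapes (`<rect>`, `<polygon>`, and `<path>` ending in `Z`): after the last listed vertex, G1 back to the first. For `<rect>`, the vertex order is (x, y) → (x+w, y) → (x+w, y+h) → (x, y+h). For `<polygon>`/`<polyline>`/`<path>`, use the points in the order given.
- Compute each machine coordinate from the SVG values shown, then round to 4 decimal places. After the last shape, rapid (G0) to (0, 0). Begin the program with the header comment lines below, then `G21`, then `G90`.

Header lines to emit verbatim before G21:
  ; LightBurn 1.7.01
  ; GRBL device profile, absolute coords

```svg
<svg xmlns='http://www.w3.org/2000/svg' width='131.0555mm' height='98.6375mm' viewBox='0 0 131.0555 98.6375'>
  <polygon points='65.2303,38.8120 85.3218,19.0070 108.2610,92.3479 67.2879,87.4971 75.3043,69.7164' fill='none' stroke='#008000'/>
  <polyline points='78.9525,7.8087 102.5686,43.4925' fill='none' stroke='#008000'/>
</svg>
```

1 u = 1 mm; y_m = 98.6375 − y.

[1] `<polygon>` closed polygon, #008000→score S577 F1776: (65.2303,59.8255) → (85.3218,79.6305) → (108.2610,6.2896) → (67.2879,11.1404) → (75.3043,28.9211) → (65.2303,59.8255) (closed)

[2] `<polyline>` line segment, #008000→score S577 F1776: (78.9525,90.8288) → (102.5686,55.1450)

; LightBurn 1.7.01
; GRBL device profile, absolute coords
G21
G90
G0 X65.2303 Y59.8255
M3 S577
G01 X85.3218 Y79.6305 F1776
G01 X108.2610 Y6.2896
G01 X67.2879 Y11.1404
G01 X75.3043 Y28.9211
G01 X65.2303 Y59.8255
G0 X78.9525 Y90.8288
M3 S577
G01 X102.5686 Y55.1450 F1776
M5
G0 X0.0000 Y0.0000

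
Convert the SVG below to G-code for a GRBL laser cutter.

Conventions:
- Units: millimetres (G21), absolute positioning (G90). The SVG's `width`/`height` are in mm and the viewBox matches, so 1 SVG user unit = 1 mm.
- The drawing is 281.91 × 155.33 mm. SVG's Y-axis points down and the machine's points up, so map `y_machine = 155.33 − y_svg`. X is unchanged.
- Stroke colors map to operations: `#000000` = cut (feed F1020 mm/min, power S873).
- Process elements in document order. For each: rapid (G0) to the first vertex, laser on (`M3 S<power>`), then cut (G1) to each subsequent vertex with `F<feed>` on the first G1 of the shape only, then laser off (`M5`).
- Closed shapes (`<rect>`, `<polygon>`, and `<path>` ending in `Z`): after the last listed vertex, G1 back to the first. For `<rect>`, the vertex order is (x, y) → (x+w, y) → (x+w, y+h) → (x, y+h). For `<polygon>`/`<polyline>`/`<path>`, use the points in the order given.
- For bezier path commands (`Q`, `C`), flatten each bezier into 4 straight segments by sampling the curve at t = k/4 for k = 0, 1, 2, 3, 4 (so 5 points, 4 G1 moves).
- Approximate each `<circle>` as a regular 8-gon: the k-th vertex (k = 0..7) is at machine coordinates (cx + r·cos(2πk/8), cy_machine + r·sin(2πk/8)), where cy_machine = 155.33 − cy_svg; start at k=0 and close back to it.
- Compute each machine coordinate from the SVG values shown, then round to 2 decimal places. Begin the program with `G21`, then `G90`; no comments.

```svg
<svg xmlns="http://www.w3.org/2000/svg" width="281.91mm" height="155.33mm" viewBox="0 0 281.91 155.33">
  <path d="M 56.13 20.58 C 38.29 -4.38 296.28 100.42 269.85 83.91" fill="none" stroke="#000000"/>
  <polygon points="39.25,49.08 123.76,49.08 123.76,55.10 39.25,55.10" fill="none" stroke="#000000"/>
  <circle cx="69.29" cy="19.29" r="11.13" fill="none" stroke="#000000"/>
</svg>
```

Since the viewBox matches the mm dimensions, user units are millimetres directly. The only transform is the Y-flip y_m = 155.33 − y_svg.

Shape 1 is a cubic bezier drawn with `<path>`. Its stroke #000000 means cut at S873, F1020. After flipping Y the toolpath is (56.13,134.75) → (85.71,133.06) → (166.21,106.25) → (245.10,77.86) → (269.85,71.42).

Shape 2 is a rectangle drawn with `<polygon>`. Its stroke #000000 means cut at S873, F1020. After flipping Y the toolpath is (39.25,106.25) → (123.76,106.25) → (123.76,100.23) → (39.25,100.23) → (39.25,106.25), returning to the start.

Shape 3 is a circle drawn with `<circle>`. Its stroke #000000 means cut at S873, F1020. After flipping Y the toolpath is (80.42,136.04) → (77.16,143.91) → (69.29,147.17) → (61.42,143.91) → (58.16,136.04) → (61.42,128.17) → (69.29,124.91) → (77.16,128.17) → (80.42,136.04), returning to the start.

G21
G90
G0 X56.13 Y134.75
M3 S873
G1 X85.71 Y133.06 F1020
G1 X166.21 Y106.25
G1 X245.10 Y77.86
G1 X269.85 Y71.42
M5
G0 X39.25 Y106.25
M3 S873
G1 X123.76 Y106.25 F1020
G1 X123.76 Y100.23
G1 X39.25 Y100.23
G1 X39.25 Y106.25
M5
G0 X80.42 Y136.04
M3 S873
G1 X77.16 Y143.91 F1020
G1 X69.29 Y147.17
G1 X61.42 Y143.91
G1 X58.16 Y136.04
G1 X61.42 Y128.17
G1 X69.29 Y124.91
G1 X77.16 Y128.17
G1 X80.42 Y136.04
M5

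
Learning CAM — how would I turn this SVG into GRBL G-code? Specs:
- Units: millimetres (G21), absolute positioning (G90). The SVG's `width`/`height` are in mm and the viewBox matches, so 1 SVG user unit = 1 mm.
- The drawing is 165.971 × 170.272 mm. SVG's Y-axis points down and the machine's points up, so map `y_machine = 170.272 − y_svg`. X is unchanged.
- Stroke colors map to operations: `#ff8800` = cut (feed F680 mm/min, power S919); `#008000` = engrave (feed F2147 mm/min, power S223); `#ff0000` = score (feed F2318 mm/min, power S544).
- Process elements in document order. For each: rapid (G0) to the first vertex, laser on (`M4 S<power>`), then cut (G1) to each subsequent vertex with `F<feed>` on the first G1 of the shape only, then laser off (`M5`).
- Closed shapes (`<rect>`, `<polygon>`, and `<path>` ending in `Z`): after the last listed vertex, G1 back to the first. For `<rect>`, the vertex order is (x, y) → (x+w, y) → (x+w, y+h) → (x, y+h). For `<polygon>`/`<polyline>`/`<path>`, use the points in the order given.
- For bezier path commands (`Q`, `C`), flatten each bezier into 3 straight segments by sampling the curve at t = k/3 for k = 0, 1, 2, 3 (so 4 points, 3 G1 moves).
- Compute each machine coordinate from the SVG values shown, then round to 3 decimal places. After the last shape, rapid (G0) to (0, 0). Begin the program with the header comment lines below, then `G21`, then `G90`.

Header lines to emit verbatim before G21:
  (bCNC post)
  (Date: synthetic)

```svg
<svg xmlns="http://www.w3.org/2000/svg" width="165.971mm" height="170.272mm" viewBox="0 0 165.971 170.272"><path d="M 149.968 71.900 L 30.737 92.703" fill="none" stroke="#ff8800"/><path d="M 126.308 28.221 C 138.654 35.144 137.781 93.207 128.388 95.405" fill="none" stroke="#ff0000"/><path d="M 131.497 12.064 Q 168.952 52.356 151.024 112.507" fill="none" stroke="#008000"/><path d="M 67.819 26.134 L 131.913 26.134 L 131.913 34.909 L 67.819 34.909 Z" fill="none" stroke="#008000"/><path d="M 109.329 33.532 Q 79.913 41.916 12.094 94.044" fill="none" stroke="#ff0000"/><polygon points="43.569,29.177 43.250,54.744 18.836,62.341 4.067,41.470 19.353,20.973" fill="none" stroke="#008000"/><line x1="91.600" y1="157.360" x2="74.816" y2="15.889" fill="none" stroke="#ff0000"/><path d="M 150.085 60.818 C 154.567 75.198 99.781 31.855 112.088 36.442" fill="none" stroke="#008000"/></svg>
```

(bCNC post)
(Date: synthetic)
G21
G90
G0 X149.968 Y98.372
M4 S919
G1 X30.737 Y77.569 F680
M5
G0 X126.308 Y142.051
M4 S544
G1 X134.422 Y122.044 F2318
G1 X134.767 Y91.724
G1 X128.388 Y74.867
M5
G0 X131.497 Y158.208
M4 S223
G1 X150.313 Y129.140 F2147
G1 X156.822 Y95.659
G1 X151.024 Y57.765
M5
G0 X67.819 Y144.138
M4 S223
G1 X131.913 Y144.138 F2147
G1 X131.913 Y135.363
G1 X67.819 Y135.363
G1 X67.819 Y144.138
M5
G0 X109.329 Y136.740
M4 S544
G1 X85.451 Y126.290 F2318
G1 X53.040 Y106.120
G1 X12.094 Y76.228
M5
G0 X43.569 Y141.095
M4 S223
G1 X43.250 Y115.528 F2147
G1 X18.836 Y107.931
G1 X4.067 Y128.802
G1 X19.353 Y149.299
G1 X43.569 Y141.095
M5
G0 X91.600 Y12.912
M4 S544
G1 X74.816 Y154.383 F2318
M5
G0 X150.085 Y109.454
M4 S223
G1 X139.491 Y110.402 F2147
G1 X117.465 Y126.353
G1 X112.088 Y133.830
M5
G0 X0.000 Y0.000

1 u = 1 mm; y_m = 170.272 − y.

[1] `<path>` line segment, #ff8800→cut S919 F680: (149.968,98.372) → (30.737,77.569)

[2] `<path>` cubic bezier, #ff0000→score S544 F2318: (126.308,142.051) → (134.422,122.044) → (134.767,91.724) → (128.388,74.867)

[3] `<path>` quadratic bezier, #008000→engrave S223 F2147: (131.497,158.208) → (150.313,129.140) → (156.822,95.659) → (151.024,57.765)

[4] `<path>` rectangle, #008000→engrave S223 F2147: (67.819,144.138) → (131.913,144.138) → (131.913,135.363) → (67.819,135.363) → (67.819,144.138) (closed)

[5] `<path>` quadratic bezier, #ff0000→score S544 F2318: (109.329,136.740) → (85.451,126.290) → (53.040,106.120) → (12.094,76.228)

[6] `<polygon>` regular polygon, #008000→engrave S223 F2147: (43.569,141.095) → (43.250,115.528) → (18.836,107.931) → (4.067,128.802) → (19.353,149.299) → (43.569,141.095) (closed)

[7] `<line>` line segment, #ff0000→score S544 F2318: (91.600,12.912) → (74.816,154.383)

[8] `<path>` cubic bezier, #008000→engrave S223 F2147: (150.085,109.454) → (139.491,110.402) → (117.465,126.353) → (112.088,133.830)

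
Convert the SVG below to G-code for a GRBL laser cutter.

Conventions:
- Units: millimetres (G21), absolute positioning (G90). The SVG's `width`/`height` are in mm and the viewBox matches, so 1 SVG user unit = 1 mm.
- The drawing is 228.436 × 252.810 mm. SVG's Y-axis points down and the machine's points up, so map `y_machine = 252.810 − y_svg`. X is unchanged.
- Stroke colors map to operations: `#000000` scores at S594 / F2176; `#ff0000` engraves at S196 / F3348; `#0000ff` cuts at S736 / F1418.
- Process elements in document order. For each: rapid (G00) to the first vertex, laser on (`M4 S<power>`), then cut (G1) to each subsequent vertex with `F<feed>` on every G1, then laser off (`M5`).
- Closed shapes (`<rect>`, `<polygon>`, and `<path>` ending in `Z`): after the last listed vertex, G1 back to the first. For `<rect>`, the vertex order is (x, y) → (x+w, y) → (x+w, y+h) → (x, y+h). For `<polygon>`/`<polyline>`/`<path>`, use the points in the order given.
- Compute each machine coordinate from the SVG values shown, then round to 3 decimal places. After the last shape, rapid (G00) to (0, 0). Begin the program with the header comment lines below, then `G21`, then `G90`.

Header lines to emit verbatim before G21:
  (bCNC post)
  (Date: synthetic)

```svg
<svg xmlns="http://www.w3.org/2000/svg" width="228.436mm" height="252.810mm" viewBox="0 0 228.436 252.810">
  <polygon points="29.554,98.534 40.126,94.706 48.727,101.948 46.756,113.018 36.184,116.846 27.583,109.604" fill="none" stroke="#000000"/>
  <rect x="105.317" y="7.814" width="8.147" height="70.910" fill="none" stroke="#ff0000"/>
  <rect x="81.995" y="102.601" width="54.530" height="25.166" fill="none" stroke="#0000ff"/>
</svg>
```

(bCNC post)
(Date: synthetic)
G21
G90
G00 X29.554 Y154.276
M4 S594
G1 X40.126 Y158.104 F2176
G1 X48.727 Y150.862 F2176
G1 X46.756 Y139.792 F2176
G1 X36.184 Y135.964 F2176
G1 X27.583 Y143.206 F2176
G1 X29.554 Y154.276 F2176
M5
G00 X105.317 Y244.996
M4 S196
G1 X113.464 Y244.996 F3348
G1 X113.464 Y174.086 F3348
G1 X105.317 Y174.086 F3348
G1 X105.317 Y244.996 F3348
M5
G00 X81.995 Y150.209
M4 S736
G1 X136.525 Y150.209 F1418
G1 X136.525 Y125.043 F1418
G1 X81.995 Y125.043 F1418
G1 X81.995 Y150.209 F1418
M5
G00 X0.000 Y0.000

Since the viewBox matches the mm dimensions, user units are millimetres directly. The only transform is the Y-flip y_m = 252.810 − y_svg.

Shape 1 is a regular polygon drawn with `<polygon>`. Its stroke #000000 means score at S594, F2176. After flipping Y the toolpath is (29.554,154.276) → (40.126,158.104) → (48.727,150.862) → (46.756,139.792) → (36.184,135.964) → (27.583,143.206) → (29.554,154.276), returning to the start.

Shape 2 is a rectangle drawn with `<rect>`. Its stroke #ff0000 means engrave at S196, F3348. After flipping Y the toolpath is (105.317,244.996) → (113.464,244.996) → (113.464,174.086) → (105.317,174.086) → (105.317,244.996), returning to the start.

Shape 3 is a rectangle drawn with `<rect>`. Its stroke #0000ff means cut at S736, F1418. After flipping Y the toolpath is (81.995,150.209) → (136.525,150.209) → (136.525,125.043) → (81.995,125.043) → (81.995,150.209), returning to the start.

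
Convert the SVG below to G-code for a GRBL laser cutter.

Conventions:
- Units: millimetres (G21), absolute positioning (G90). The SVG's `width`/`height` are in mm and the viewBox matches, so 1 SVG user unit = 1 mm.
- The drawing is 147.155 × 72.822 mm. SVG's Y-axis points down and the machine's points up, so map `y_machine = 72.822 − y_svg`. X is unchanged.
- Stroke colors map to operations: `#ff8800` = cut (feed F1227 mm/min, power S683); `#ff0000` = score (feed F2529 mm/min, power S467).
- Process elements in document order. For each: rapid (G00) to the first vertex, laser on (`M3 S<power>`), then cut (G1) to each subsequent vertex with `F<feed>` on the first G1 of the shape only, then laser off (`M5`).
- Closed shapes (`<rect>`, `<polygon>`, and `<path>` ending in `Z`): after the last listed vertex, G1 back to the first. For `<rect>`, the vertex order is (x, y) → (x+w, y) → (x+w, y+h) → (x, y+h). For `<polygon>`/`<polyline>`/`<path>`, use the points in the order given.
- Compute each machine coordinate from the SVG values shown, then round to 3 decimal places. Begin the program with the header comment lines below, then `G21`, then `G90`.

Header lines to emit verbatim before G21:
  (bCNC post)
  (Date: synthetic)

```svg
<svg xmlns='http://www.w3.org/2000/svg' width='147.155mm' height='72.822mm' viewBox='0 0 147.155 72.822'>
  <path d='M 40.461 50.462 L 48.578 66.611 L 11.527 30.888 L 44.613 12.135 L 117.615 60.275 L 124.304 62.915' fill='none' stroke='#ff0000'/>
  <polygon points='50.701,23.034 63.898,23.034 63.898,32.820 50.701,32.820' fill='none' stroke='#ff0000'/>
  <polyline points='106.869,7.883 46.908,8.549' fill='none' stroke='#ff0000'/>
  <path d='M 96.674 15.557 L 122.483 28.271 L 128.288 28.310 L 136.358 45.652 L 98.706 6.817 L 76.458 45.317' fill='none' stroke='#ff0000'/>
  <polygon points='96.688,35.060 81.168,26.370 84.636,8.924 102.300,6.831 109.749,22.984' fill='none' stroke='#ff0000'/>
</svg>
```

(bCNC post)
(Date: synthetic)
G21
G90
G00 X40.461 Y22.360
M3 S467
G1 X48.578 Y6.211 F2529
G1 X11.527 Y41.934
G1 X44.613 Y60.687
G1 X117.615 Y12.547
G1 X124.304 Y9.907
M5
G00 X50.701 Y49.788
M3 S467
G1 X63.898 Y49.788 F2529
G1 X63.898 Y40.002
G1 X50.701 Y40.002
G1 X50.701 Y49.788
M5
G00 X106.869 Y64.939
M3 S467
G1 X46.908 Y64.273 F2529
M5
G00 X96.674 Y57.265
M3 S467
G1 X122.483 Y44.551 F2529
G1 X128.288 Y44.512
G1 X136.358 Y27.170
G1 X98.706 Y66.005
G1 X76.458 Y27.505
M5
G00 X96.688 Y37.762
M3 S467
G1 X81.168 Y46.452 F2529
G1 X84.636 Y63.898
G1 X102.300 Y65.991
G1 X109.749 Y49.838
G1 X96.688 Y37.762
M5

1 u = 1 mm; y_m = 72.822 − y.

[1] `<path>` open polyline, #ff0000→score S467 F2529: (40.461,22.360) → (48.578,6.211) → (11.527,41.934) → (44.613,60.687) → (117.615,12.547) → (124.304,9.907)

[2] `<polygon>` rectangle, #ff0000→score S467 F2529: (50.701,49.788) → (63.898,49.788) → (63.898,40.002) → (50.701,40.002) → (50.701,49.788) (closed)

[3] `<polyline>` line segment, #ff0000→score S467 F2529: (106.869,64.939) → (46.908,64.273)

[4] `<path>` open polyline, #ff0000→score S467 F2529: (96.674,57.265) → (122.483,44.551) → (128.288,44.512) → (136.358,27.170) → (98.706,66.005) → (76.458,27.505)

[5] `<polygon>` regular polygon, #ff0000→score S467 F2529: (96.688,37.762) → (81.168,46.452) → (84.636,63.898) → (102.300,65.991) → (109.749,49.838) → (96.688,37.762) (closed)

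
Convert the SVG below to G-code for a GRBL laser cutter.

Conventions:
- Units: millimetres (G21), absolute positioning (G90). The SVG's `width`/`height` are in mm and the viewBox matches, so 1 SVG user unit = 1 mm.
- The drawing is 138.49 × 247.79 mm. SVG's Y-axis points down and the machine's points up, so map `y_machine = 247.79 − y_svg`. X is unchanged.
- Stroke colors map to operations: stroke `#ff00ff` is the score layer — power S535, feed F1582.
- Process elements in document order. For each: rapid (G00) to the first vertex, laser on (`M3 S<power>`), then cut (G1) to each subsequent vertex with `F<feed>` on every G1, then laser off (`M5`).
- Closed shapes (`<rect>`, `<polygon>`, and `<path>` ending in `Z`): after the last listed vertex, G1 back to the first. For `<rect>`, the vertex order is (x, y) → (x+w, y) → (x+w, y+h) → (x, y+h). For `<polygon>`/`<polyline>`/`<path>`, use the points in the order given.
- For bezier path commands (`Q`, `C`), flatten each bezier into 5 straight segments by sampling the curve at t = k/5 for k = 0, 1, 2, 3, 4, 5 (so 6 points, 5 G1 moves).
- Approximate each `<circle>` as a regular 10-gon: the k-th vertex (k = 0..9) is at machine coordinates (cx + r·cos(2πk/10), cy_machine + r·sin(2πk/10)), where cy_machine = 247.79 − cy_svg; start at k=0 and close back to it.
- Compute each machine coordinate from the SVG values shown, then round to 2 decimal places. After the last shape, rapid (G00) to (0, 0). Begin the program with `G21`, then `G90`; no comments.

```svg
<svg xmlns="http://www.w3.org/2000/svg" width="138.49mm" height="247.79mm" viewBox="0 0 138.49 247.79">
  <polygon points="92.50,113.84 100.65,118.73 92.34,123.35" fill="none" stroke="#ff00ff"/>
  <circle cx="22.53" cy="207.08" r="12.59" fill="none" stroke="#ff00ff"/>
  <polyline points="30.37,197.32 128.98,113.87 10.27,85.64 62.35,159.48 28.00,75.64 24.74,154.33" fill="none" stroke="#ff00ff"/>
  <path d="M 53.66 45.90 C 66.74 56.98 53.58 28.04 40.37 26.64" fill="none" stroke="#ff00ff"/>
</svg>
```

G21
G90
G00 X92.50 Y133.95
M3 S535
G1 X100.65 Y129.06 F1582
G1 X92.34 Y124.44 F1582
G1 X92.50 Y133.95 F1582
M5
G00 X35.12 Y40.71
M3 S535
G1 X32.72 Y48.11 F1582
G1 X26.42 Y52.68 F1582
G1 X18.64 Y52.68 F1582
G1 X12.34 Y48.11 F1582
G1 X9.94 Y40.71 F1582
G1 X12.34 Y33.31 F1582
G1 X18.64 Y28.74 F1582
G1 X26.42 Y28.74 F1582
G1 X32.72 Y33.31 F1582
G1 X35.12 Y40.71 F1582
M5
G00 X30.37 Y50.47
M3 S535
G1 X128.98 Y133.92 F1582
G1 X10.27 Y162.15 F1582
G1 X62.35 Y88.31 F1582
G1 X28.00 Y172.15 F1582
G1 X24.74 Y93.46 F1582
M5
G00 X53.66 Y201.89
M3 S535
G1 X58.57 Y199.50 F1582
G1 X58.44 Y203.48 F1582
G1 X54.52 Y210.57 F1582
G1 X48.08 Y217.55 F1582
G1 X40.37 Y221.15 F1582
M5
G00 X0.00 Y0.00

Since the viewBox matches the mm dimensions, user units are millimetres directly. The only transform is the Y-flip y_m = 247.79 − y_svg.

Shape 1 is a regular polygon drawn with `<polygon>`. Its stroke #ff00ff means score at S535, F1582. After flipping Y the toolpath is (92.50,133.95) → (100.65,129.06) → (92.34,124.44) → (92.50,133.95), returning to the start.

Shape 2 is a circle drawn with `<circle>`. Its stroke #ff00ff means score at S535, F1582. After flipping Y the toolpath is (35.12,40.71) → (32.72,48.11) → (26.42,52.68) → (18.64,52.68) → (12.34,48.11) → (9.94,40.71) → (12.34,33.31) → (18.64,28.74) → (26.42,28.74) → (32.72,33.31) → (35.12,40.71), returning to the start.

Shape 3 is a open polyline drawn with `<polyline>`. Its stroke #ff00ff means score at S535, F1582. After flipping Y the toolpath is (30.37,50.47) → (128.98,133.92) → (10.27,162.15) → (62.35,88.31) → (28.00,172.15) → (24.74,93.46).

Shape 4 is a cubic bezier drawn with `<path>`. Its stroke #ff00ff means score at S535, F1582. After flipping Y the toolpath is (53.66,201.89) → (58.57,199.50) → (58.44,203.48) → (54.52,210.57) → (48.08,217.55) → (40.37,221.15).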